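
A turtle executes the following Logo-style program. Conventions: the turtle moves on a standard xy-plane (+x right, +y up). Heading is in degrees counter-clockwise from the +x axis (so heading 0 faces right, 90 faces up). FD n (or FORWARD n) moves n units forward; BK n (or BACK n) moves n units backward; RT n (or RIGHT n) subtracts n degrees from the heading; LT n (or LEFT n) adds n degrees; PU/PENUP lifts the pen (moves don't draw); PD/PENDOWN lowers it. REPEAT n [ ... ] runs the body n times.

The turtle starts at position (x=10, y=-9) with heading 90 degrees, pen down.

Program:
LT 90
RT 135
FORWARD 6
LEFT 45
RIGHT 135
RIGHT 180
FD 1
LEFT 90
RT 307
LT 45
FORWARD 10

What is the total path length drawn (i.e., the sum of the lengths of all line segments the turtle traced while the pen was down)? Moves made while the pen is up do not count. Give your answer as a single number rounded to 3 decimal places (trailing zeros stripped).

Executing turtle program step by step:
Start: pos=(10,-9), heading=90, pen down
LT 90: heading 90 -> 180
RT 135: heading 180 -> 45
FD 6: (10,-9) -> (14.243,-4.757) [heading=45, draw]
LT 45: heading 45 -> 90
RT 135: heading 90 -> 315
RT 180: heading 315 -> 135
FD 1: (14.243,-4.757) -> (13.536,-4.05) [heading=135, draw]
LT 90: heading 135 -> 225
RT 307: heading 225 -> 278
LT 45: heading 278 -> 323
FD 10: (13.536,-4.05) -> (21.522,-10.068) [heading=323, draw]
Final: pos=(21.522,-10.068), heading=323, 3 segment(s) drawn

Segment lengths:
  seg 1: (10,-9) -> (14.243,-4.757), length = 6
  seg 2: (14.243,-4.757) -> (13.536,-4.05), length = 1
  seg 3: (13.536,-4.05) -> (21.522,-10.068), length = 10
Total = 17

Answer: 17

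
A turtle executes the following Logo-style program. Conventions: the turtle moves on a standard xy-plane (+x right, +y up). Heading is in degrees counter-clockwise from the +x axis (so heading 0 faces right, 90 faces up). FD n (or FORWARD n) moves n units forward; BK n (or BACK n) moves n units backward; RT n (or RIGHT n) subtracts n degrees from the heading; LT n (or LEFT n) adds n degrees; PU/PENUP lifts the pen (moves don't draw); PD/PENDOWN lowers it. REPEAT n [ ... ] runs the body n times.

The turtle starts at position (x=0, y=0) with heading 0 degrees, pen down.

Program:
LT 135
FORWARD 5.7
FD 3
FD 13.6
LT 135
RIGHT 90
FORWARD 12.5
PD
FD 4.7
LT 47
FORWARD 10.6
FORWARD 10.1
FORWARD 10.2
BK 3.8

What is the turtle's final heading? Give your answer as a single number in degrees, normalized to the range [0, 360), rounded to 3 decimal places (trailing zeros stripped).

Executing turtle program step by step:
Start: pos=(0,0), heading=0, pen down
LT 135: heading 0 -> 135
FD 5.7: (0,0) -> (-4.031,4.031) [heading=135, draw]
FD 3: (-4.031,4.031) -> (-6.152,6.152) [heading=135, draw]
FD 13.6: (-6.152,6.152) -> (-15.768,15.768) [heading=135, draw]
LT 135: heading 135 -> 270
RT 90: heading 270 -> 180
FD 12.5: (-15.768,15.768) -> (-28.268,15.768) [heading=180, draw]
PD: pen down
FD 4.7: (-28.268,15.768) -> (-32.968,15.768) [heading=180, draw]
LT 47: heading 180 -> 227
FD 10.6: (-32.968,15.768) -> (-40.198,8.016) [heading=227, draw]
FD 10.1: (-40.198,8.016) -> (-47.086,0.629) [heading=227, draw]
FD 10.2: (-47.086,0.629) -> (-54.042,-6.83) [heading=227, draw]
BK 3.8: (-54.042,-6.83) -> (-51.451,-4.051) [heading=227, draw]
Final: pos=(-51.451,-4.051), heading=227, 9 segment(s) drawn

Answer: 227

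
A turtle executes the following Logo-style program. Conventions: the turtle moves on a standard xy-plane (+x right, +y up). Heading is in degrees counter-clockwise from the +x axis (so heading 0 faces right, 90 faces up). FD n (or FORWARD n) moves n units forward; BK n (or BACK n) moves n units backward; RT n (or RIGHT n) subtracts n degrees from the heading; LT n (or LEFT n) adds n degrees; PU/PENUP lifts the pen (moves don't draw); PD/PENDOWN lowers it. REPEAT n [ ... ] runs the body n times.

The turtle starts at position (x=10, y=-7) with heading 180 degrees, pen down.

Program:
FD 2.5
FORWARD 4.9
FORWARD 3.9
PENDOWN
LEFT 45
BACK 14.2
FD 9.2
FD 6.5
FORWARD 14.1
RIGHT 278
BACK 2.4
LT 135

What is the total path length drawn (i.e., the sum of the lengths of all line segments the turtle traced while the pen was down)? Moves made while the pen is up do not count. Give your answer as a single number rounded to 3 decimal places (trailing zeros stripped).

Executing turtle program step by step:
Start: pos=(10,-7), heading=180, pen down
FD 2.5: (10,-7) -> (7.5,-7) [heading=180, draw]
FD 4.9: (7.5,-7) -> (2.6,-7) [heading=180, draw]
FD 3.9: (2.6,-7) -> (-1.3,-7) [heading=180, draw]
PD: pen down
LT 45: heading 180 -> 225
BK 14.2: (-1.3,-7) -> (8.741,3.041) [heading=225, draw]
FD 9.2: (8.741,3.041) -> (2.236,-3.464) [heading=225, draw]
FD 6.5: (2.236,-3.464) -> (-2.361,-8.061) [heading=225, draw]
FD 14.1: (-2.361,-8.061) -> (-12.331,-18.031) [heading=225, draw]
RT 278: heading 225 -> 307
BK 2.4: (-12.331,-18.031) -> (-13.775,-16.114) [heading=307, draw]
LT 135: heading 307 -> 82
Final: pos=(-13.775,-16.114), heading=82, 8 segment(s) drawn

Segment lengths:
  seg 1: (10,-7) -> (7.5,-7), length = 2.5
  seg 2: (7.5,-7) -> (2.6,-7), length = 4.9
  seg 3: (2.6,-7) -> (-1.3,-7), length = 3.9
  seg 4: (-1.3,-7) -> (8.741,3.041), length = 14.2
  seg 5: (8.741,3.041) -> (2.236,-3.464), length = 9.2
  seg 6: (2.236,-3.464) -> (-2.361,-8.061), length = 6.5
  seg 7: (-2.361,-8.061) -> (-12.331,-18.031), length = 14.1
  seg 8: (-12.331,-18.031) -> (-13.775,-16.114), length = 2.4
Total = 57.7

Answer: 57.7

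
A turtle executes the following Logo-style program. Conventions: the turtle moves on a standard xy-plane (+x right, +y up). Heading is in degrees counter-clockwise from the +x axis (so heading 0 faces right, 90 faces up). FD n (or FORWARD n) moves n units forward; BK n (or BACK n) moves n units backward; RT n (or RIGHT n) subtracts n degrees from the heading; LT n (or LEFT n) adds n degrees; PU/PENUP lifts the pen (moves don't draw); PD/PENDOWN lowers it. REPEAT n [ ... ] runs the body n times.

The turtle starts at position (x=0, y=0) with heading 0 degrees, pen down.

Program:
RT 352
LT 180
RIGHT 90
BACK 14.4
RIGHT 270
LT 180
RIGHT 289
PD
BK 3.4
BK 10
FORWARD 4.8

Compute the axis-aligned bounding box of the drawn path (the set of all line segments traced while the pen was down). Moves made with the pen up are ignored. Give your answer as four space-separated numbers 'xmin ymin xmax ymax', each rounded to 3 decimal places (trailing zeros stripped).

Executing turtle program step by step:
Start: pos=(0,0), heading=0, pen down
RT 352: heading 0 -> 8
LT 180: heading 8 -> 188
RT 90: heading 188 -> 98
BK 14.4: (0,0) -> (2.004,-14.26) [heading=98, draw]
RT 270: heading 98 -> 188
LT 180: heading 188 -> 8
RT 289: heading 8 -> 79
PD: pen down
BK 3.4: (2.004,-14.26) -> (1.355,-17.597) [heading=79, draw]
BK 10: (1.355,-17.597) -> (-0.553,-27.414) [heading=79, draw]
FD 4.8: (-0.553,-27.414) -> (0.363,-22.702) [heading=79, draw]
Final: pos=(0.363,-22.702), heading=79, 4 segment(s) drawn

Segment endpoints: x in {-0.553, 0, 0.363, 1.355, 2.004}, y in {-27.414, -22.702, -17.597, -14.26, 0}
xmin=-0.553, ymin=-27.414, xmax=2.004, ymax=0

Answer: -0.553 -27.414 2.004 0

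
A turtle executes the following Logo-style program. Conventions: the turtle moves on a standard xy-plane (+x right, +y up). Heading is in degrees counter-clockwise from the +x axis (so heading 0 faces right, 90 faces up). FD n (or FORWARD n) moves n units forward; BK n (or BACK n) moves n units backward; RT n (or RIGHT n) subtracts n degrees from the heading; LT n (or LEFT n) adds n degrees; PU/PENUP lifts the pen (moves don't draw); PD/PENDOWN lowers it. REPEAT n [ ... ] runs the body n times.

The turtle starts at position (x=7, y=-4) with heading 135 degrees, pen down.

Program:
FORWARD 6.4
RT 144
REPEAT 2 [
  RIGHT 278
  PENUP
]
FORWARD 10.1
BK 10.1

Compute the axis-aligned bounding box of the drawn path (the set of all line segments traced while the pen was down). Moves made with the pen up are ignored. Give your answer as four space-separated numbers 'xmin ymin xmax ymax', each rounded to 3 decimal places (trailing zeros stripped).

Executing turtle program step by step:
Start: pos=(7,-4), heading=135, pen down
FD 6.4: (7,-4) -> (2.475,0.525) [heading=135, draw]
RT 144: heading 135 -> 351
REPEAT 2 [
  -- iteration 1/2 --
  RT 278: heading 351 -> 73
  PU: pen up
  -- iteration 2/2 --
  RT 278: heading 73 -> 155
  PU: pen up
]
FD 10.1: (2.475,0.525) -> (-6.679,4.794) [heading=155, move]
BK 10.1: (-6.679,4.794) -> (2.475,0.525) [heading=155, move]
Final: pos=(2.475,0.525), heading=155, 1 segment(s) drawn

Segment endpoints: x in {2.475, 7}, y in {-4, 0.525}
xmin=2.475, ymin=-4, xmax=7, ymax=0.525

Answer: 2.475 -4 7 0.525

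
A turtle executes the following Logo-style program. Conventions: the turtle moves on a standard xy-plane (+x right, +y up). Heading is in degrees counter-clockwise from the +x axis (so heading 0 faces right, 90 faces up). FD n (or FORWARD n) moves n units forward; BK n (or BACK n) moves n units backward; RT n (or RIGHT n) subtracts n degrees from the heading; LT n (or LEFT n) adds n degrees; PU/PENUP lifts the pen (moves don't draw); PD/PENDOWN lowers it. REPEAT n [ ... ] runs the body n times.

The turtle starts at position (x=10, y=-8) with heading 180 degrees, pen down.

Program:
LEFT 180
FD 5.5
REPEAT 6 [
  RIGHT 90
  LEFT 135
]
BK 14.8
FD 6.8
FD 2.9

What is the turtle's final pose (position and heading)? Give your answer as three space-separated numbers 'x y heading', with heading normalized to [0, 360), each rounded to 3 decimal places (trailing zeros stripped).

Answer: 15.5 -2.9 270

Derivation:
Executing turtle program step by step:
Start: pos=(10,-8), heading=180, pen down
LT 180: heading 180 -> 0
FD 5.5: (10,-8) -> (15.5,-8) [heading=0, draw]
REPEAT 6 [
  -- iteration 1/6 --
  RT 90: heading 0 -> 270
  LT 135: heading 270 -> 45
  -- iteration 2/6 --
  RT 90: heading 45 -> 315
  LT 135: heading 315 -> 90
  -- iteration 3/6 --
  RT 90: heading 90 -> 0
  LT 135: heading 0 -> 135
  -- iteration 4/6 --
  RT 90: heading 135 -> 45
  LT 135: heading 45 -> 180
  -- iteration 5/6 --
  RT 90: heading 180 -> 90
  LT 135: heading 90 -> 225
  -- iteration 6/6 --
  RT 90: heading 225 -> 135
  LT 135: heading 135 -> 270
]
BK 14.8: (15.5,-8) -> (15.5,6.8) [heading=270, draw]
FD 6.8: (15.5,6.8) -> (15.5,0) [heading=270, draw]
FD 2.9: (15.5,0) -> (15.5,-2.9) [heading=270, draw]
Final: pos=(15.5,-2.9), heading=270, 4 segment(s) drawn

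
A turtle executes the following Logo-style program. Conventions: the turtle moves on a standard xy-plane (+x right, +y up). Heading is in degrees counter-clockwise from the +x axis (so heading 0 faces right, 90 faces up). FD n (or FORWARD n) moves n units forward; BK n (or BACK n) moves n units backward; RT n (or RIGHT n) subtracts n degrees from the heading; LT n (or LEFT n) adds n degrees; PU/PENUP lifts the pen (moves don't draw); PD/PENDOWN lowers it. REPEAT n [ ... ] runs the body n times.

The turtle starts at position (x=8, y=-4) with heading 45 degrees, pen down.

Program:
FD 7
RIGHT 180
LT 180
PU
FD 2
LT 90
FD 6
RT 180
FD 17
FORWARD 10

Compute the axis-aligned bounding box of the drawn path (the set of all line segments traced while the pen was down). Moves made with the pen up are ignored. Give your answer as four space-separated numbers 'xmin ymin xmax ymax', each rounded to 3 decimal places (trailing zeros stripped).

Answer: 8 -4 12.95 0.95

Derivation:
Executing turtle program step by step:
Start: pos=(8,-4), heading=45, pen down
FD 7: (8,-4) -> (12.95,0.95) [heading=45, draw]
RT 180: heading 45 -> 225
LT 180: heading 225 -> 45
PU: pen up
FD 2: (12.95,0.95) -> (14.364,2.364) [heading=45, move]
LT 90: heading 45 -> 135
FD 6: (14.364,2.364) -> (10.121,6.607) [heading=135, move]
RT 180: heading 135 -> 315
FD 17: (10.121,6.607) -> (22.142,-5.414) [heading=315, move]
FD 10: (22.142,-5.414) -> (29.213,-12.485) [heading=315, move]
Final: pos=(29.213,-12.485), heading=315, 1 segment(s) drawn

Segment endpoints: x in {8, 12.95}, y in {-4, 0.95}
xmin=8, ymin=-4, xmax=12.95, ymax=0.95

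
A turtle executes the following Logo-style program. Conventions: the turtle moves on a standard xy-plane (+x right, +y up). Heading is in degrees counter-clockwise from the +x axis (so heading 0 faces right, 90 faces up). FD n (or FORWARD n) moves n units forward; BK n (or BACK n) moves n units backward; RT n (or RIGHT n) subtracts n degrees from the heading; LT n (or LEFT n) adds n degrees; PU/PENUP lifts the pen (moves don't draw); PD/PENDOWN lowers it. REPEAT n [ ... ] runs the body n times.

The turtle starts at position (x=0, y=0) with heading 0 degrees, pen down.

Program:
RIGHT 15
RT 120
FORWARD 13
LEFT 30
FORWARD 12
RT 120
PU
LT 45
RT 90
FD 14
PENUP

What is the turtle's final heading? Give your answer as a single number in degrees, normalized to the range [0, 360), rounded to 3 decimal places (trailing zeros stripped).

Executing turtle program step by step:
Start: pos=(0,0), heading=0, pen down
RT 15: heading 0 -> 345
RT 120: heading 345 -> 225
FD 13: (0,0) -> (-9.192,-9.192) [heading=225, draw]
LT 30: heading 225 -> 255
FD 12: (-9.192,-9.192) -> (-12.298,-20.783) [heading=255, draw]
RT 120: heading 255 -> 135
PU: pen up
LT 45: heading 135 -> 180
RT 90: heading 180 -> 90
FD 14: (-12.298,-20.783) -> (-12.298,-6.783) [heading=90, move]
PU: pen up
Final: pos=(-12.298,-6.783), heading=90, 2 segment(s) drawn

Answer: 90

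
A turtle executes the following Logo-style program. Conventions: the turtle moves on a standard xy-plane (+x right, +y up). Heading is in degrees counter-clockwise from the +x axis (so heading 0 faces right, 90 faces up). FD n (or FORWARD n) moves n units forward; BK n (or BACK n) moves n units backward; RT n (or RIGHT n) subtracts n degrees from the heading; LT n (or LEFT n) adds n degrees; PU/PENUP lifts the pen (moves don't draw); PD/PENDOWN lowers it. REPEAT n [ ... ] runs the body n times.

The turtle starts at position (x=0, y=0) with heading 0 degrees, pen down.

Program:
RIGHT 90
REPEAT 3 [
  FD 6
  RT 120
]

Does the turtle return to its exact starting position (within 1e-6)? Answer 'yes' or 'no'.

Executing turtle program step by step:
Start: pos=(0,0), heading=0, pen down
RT 90: heading 0 -> 270
REPEAT 3 [
  -- iteration 1/3 --
  FD 6: (0,0) -> (0,-6) [heading=270, draw]
  RT 120: heading 270 -> 150
  -- iteration 2/3 --
  FD 6: (0,-6) -> (-5.196,-3) [heading=150, draw]
  RT 120: heading 150 -> 30
  -- iteration 3/3 --
  FD 6: (-5.196,-3) -> (0,0) [heading=30, draw]
  RT 120: heading 30 -> 270
]
Final: pos=(0,0), heading=270, 3 segment(s) drawn

Start position: (0, 0)
Final position: (0, 0)
Distance = 0; < 1e-6 -> CLOSED

Answer: yes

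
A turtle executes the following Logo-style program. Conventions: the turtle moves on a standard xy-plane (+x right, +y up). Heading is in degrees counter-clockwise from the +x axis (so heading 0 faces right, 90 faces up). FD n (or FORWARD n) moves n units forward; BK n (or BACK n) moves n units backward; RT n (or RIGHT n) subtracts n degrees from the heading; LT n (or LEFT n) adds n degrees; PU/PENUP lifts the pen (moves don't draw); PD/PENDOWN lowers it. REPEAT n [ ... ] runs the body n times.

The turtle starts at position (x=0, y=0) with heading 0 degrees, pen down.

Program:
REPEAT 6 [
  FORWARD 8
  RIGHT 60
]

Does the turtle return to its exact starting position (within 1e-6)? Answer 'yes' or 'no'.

Answer: yes

Derivation:
Executing turtle program step by step:
Start: pos=(0,0), heading=0, pen down
REPEAT 6 [
  -- iteration 1/6 --
  FD 8: (0,0) -> (8,0) [heading=0, draw]
  RT 60: heading 0 -> 300
  -- iteration 2/6 --
  FD 8: (8,0) -> (12,-6.928) [heading=300, draw]
  RT 60: heading 300 -> 240
  -- iteration 3/6 --
  FD 8: (12,-6.928) -> (8,-13.856) [heading=240, draw]
  RT 60: heading 240 -> 180
  -- iteration 4/6 --
  FD 8: (8,-13.856) -> (0,-13.856) [heading=180, draw]
  RT 60: heading 180 -> 120
  -- iteration 5/6 --
  FD 8: (0,-13.856) -> (-4,-6.928) [heading=120, draw]
  RT 60: heading 120 -> 60
  -- iteration 6/6 --
  FD 8: (-4,-6.928) -> (0,0) [heading=60, draw]
  RT 60: heading 60 -> 0
]
Final: pos=(0,0), heading=0, 6 segment(s) drawn

Start position: (0, 0)
Final position: (0, 0)
Distance = 0; < 1e-6 -> CLOSED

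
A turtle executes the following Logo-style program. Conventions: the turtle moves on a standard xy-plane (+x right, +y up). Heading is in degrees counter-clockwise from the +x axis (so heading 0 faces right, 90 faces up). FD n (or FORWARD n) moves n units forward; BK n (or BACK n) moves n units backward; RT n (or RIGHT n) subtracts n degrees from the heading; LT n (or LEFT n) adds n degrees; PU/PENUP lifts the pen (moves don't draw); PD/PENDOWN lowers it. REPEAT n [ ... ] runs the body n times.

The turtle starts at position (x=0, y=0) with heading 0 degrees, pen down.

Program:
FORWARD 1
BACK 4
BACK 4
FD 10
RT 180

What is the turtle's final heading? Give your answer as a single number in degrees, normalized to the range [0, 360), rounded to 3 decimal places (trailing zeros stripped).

Answer: 180

Derivation:
Executing turtle program step by step:
Start: pos=(0,0), heading=0, pen down
FD 1: (0,0) -> (1,0) [heading=0, draw]
BK 4: (1,0) -> (-3,0) [heading=0, draw]
BK 4: (-3,0) -> (-7,0) [heading=0, draw]
FD 10: (-7,0) -> (3,0) [heading=0, draw]
RT 180: heading 0 -> 180
Final: pos=(3,0), heading=180, 4 segment(s) drawn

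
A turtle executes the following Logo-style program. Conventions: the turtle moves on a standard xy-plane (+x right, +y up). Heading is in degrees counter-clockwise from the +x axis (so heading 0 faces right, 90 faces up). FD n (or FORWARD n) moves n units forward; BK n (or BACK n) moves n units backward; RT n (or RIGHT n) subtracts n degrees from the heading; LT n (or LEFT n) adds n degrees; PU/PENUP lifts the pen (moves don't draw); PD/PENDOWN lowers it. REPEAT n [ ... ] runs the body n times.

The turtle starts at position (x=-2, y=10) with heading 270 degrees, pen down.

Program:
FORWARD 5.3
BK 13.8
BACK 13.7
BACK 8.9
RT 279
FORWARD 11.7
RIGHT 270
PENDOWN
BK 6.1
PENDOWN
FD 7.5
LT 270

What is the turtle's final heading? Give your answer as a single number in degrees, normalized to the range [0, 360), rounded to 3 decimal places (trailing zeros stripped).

Executing turtle program step by step:
Start: pos=(-2,10), heading=270, pen down
FD 5.3: (-2,10) -> (-2,4.7) [heading=270, draw]
BK 13.8: (-2,4.7) -> (-2,18.5) [heading=270, draw]
BK 13.7: (-2,18.5) -> (-2,32.2) [heading=270, draw]
BK 8.9: (-2,32.2) -> (-2,41.1) [heading=270, draw]
RT 279: heading 270 -> 351
FD 11.7: (-2,41.1) -> (9.556,39.27) [heading=351, draw]
RT 270: heading 351 -> 81
PD: pen down
BK 6.1: (9.556,39.27) -> (8.602,33.245) [heading=81, draw]
PD: pen down
FD 7.5: (8.602,33.245) -> (9.775,40.652) [heading=81, draw]
LT 270: heading 81 -> 351
Final: pos=(9.775,40.652), heading=351, 7 segment(s) drawn

Answer: 351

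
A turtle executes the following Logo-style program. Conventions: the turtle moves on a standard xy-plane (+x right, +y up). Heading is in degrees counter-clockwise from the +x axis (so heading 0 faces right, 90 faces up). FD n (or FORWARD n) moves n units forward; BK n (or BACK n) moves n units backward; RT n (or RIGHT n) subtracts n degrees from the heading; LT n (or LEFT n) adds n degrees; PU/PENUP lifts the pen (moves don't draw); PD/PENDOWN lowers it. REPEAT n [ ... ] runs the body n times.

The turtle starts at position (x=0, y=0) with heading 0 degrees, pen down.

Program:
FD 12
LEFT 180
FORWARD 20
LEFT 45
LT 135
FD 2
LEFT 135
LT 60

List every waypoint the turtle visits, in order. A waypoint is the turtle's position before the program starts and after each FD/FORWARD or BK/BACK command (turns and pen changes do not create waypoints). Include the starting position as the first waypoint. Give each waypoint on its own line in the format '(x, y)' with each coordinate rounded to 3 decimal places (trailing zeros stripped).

Executing turtle program step by step:
Start: pos=(0,0), heading=0, pen down
FD 12: (0,0) -> (12,0) [heading=0, draw]
LT 180: heading 0 -> 180
FD 20: (12,0) -> (-8,0) [heading=180, draw]
LT 45: heading 180 -> 225
LT 135: heading 225 -> 0
FD 2: (-8,0) -> (-6,0) [heading=0, draw]
LT 135: heading 0 -> 135
LT 60: heading 135 -> 195
Final: pos=(-6,0), heading=195, 3 segment(s) drawn
Waypoints (4 total):
(0, 0)
(12, 0)
(-8, 0)
(-6, 0)

Answer: (0, 0)
(12, 0)
(-8, 0)
(-6, 0)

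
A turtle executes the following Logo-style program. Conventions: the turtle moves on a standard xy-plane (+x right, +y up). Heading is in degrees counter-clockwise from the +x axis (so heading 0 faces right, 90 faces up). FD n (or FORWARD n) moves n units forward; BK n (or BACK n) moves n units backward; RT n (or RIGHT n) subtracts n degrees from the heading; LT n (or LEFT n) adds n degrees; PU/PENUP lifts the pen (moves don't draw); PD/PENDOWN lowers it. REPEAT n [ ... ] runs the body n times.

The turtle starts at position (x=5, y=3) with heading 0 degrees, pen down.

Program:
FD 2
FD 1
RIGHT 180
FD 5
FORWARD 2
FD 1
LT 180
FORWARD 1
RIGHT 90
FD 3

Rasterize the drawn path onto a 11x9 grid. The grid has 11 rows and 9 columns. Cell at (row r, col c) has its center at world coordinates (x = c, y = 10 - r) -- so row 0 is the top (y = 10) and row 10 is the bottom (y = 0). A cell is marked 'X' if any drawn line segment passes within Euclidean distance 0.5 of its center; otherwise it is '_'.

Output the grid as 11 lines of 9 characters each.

Answer: _________
_________
_________
_________
_________
_________
_________
XXXXXXXXX
_X_______
_X_______
_X_______

Derivation:
Segment 0: (5,3) -> (7,3)
Segment 1: (7,3) -> (8,3)
Segment 2: (8,3) -> (3,3)
Segment 3: (3,3) -> (1,3)
Segment 4: (1,3) -> (0,3)
Segment 5: (0,3) -> (1,3)
Segment 6: (1,3) -> (1,-0)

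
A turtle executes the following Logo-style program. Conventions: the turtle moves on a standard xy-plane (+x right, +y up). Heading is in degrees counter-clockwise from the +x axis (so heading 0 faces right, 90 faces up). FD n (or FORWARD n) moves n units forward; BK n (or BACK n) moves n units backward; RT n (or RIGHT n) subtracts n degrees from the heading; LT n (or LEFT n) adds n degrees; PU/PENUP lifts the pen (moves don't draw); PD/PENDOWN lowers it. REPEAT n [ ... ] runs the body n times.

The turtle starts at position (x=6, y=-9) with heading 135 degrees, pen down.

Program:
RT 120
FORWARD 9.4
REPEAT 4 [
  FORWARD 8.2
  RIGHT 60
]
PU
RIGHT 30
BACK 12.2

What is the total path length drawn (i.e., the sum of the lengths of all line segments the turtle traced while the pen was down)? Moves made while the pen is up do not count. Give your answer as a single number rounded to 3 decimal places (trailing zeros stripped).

Executing turtle program step by step:
Start: pos=(6,-9), heading=135, pen down
RT 120: heading 135 -> 15
FD 9.4: (6,-9) -> (15.08,-6.567) [heading=15, draw]
REPEAT 4 [
  -- iteration 1/4 --
  FD 8.2: (15.08,-6.567) -> (23,-4.445) [heading=15, draw]
  RT 60: heading 15 -> 315
  -- iteration 2/4 --
  FD 8.2: (23,-4.445) -> (28.799,-10.243) [heading=315, draw]
  RT 60: heading 315 -> 255
  -- iteration 3/4 --
  FD 8.2: (28.799,-10.243) -> (26.676,-18.164) [heading=255, draw]
  RT 60: heading 255 -> 195
  -- iteration 4/4 --
  FD 8.2: (26.676,-18.164) -> (18.756,-20.286) [heading=195, draw]
  RT 60: heading 195 -> 135
]
PU: pen up
RT 30: heading 135 -> 105
BK 12.2: (18.756,-20.286) -> (21.913,-32.07) [heading=105, move]
Final: pos=(21.913,-32.07), heading=105, 5 segment(s) drawn

Segment lengths:
  seg 1: (6,-9) -> (15.08,-6.567), length = 9.4
  seg 2: (15.08,-6.567) -> (23,-4.445), length = 8.2
  seg 3: (23,-4.445) -> (28.799,-10.243), length = 8.2
  seg 4: (28.799,-10.243) -> (26.676,-18.164), length = 8.2
  seg 5: (26.676,-18.164) -> (18.756,-20.286), length = 8.2
Total = 42.2

Answer: 42.2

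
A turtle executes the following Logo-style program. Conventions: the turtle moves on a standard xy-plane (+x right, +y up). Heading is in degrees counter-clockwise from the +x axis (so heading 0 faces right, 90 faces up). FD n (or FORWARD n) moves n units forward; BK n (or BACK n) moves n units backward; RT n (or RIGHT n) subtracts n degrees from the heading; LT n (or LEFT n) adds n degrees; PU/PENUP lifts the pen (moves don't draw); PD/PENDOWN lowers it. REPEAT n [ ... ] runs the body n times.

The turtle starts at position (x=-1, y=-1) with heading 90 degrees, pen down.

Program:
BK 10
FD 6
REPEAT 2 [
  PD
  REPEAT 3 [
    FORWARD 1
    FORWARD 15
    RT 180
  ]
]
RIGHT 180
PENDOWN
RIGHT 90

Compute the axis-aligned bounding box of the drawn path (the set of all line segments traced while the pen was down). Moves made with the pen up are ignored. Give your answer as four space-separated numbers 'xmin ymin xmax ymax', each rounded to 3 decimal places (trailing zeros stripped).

Executing turtle program step by step:
Start: pos=(-1,-1), heading=90, pen down
BK 10: (-1,-1) -> (-1,-11) [heading=90, draw]
FD 6: (-1,-11) -> (-1,-5) [heading=90, draw]
REPEAT 2 [
  -- iteration 1/2 --
  PD: pen down
  REPEAT 3 [
    -- iteration 1/3 --
    FD 1: (-1,-5) -> (-1,-4) [heading=90, draw]
    FD 15: (-1,-4) -> (-1,11) [heading=90, draw]
    RT 180: heading 90 -> 270
    -- iteration 2/3 --
    FD 1: (-1,11) -> (-1,10) [heading=270, draw]
    FD 15: (-1,10) -> (-1,-5) [heading=270, draw]
    RT 180: heading 270 -> 90
    -- iteration 3/3 --
    FD 1: (-1,-5) -> (-1,-4) [heading=90, draw]
    FD 15: (-1,-4) -> (-1,11) [heading=90, draw]
    RT 180: heading 90 -> 270
  ]
  -- iteration 2/2 --
  PD: pen down
  REPEAT 3 [
    -- iteration 1/3 --
    FD 1: (-1,11) -> (-1,10) [heading=270, draw]
    FD 15: (-1,10) -> (-1,-5) [heading=270, draw]
    RT 180: heading 270 -> 90
    -- iteration 2/3 --
    FD 1: (-1,-5) -> (-1,-4) [heading=90, draw]
    FD 15: (-1,-4) -> (-1,11) [heading=90, draw]
    RT 180: heading 90 -> 270
    -- iteration 3/3 --
    FD 1: (-1,11) -> (-1,10) [heading=270, draw]
    FD 15: (-1,10) -> (-1,-5) [heading=270, draw]
    RT 180: heading 270 -> 90
  ]
]
RT 180: heading 90 -> 270
PD: pen down
RT 90: heading 270 -> 180
Final: pos=(-1,-5), heading=180, 14 segment(s) drawn

Segment endpoints: x in {-1, -1, -1, -1, -1, -1, -1, -1, -1, -1, -1, -1, -1, -1}, y in {-11, -5, -4, -1, 10, 11}
xmin=-1, ymin=-11, xmax=-1, ymax=11

Answer: -1 -11 -1 11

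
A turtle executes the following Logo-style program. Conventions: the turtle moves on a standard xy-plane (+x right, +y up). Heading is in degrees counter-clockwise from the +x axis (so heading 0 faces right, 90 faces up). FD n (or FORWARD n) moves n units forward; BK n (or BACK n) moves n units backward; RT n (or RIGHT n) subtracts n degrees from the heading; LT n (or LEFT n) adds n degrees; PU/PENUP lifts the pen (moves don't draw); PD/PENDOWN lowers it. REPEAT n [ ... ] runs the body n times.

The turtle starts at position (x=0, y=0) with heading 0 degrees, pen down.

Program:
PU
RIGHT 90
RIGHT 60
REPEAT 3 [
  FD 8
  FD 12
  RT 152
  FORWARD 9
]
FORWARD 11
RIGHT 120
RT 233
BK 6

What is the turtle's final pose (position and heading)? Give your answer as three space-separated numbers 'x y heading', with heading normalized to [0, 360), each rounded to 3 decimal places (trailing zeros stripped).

Executing turtle program step by step:
Start: pos=(0,0), heading=0, pen down
PU: pen up
RT 90: heading 0 -> 270
RT 60: heading 270 -> 210
REPEAT 3 [
  -- iteration 1/3 --
  FD 8: (0,0) -> (-6.928,-4) [heading=210, move]
  FD 12: (-6.928,-4) -> (-17.321,-10) [heading=210, move]
  RT 152: heading 210 -> 58
  FD 9: (-17.321,-10) -> (-12.551,-2.368) [heading=58, move]
  -- iteration 2/3 --
  FD 8: (-12.551,-2.368) -> (-8.312,4.417) [heading=58, move]
  FD 12: (-8.312,4.417) -> (-1.953,14.593) [heading=58, move]
  RT 152: heading 58 -> 266
  FD 9: (-1.953,14.593) -> (-2.581,5.615) [heading=266, move]
  -- iteration 3/3 --
  FD 8: (-2.581,5.615) -> (-3.139,-2.365) [heading=266, move]
  FD 12: (-3.139,-2.365) -> (-3.976,-14.336) [heading=266, move]
  RT 152: heading 266 -> 114
  FD 9: (-3.976,-14.336) -> (-7.636,-6.114) [heading=114, move]
]
FD 11: (-7.636,-6.114) -> (-12.111,3.935) [heading=114, move]
RT 120: heading 114 -> 354
RT 233: heading 354 -> 121
BK 6: (-12.111,3.935) -> (-9.02,-1.208) [heading=121, move]
Final: pos=(-9.02,-1.208), heading=121, 0 segment(s) drawn

Answer: -9.02 -1.208 121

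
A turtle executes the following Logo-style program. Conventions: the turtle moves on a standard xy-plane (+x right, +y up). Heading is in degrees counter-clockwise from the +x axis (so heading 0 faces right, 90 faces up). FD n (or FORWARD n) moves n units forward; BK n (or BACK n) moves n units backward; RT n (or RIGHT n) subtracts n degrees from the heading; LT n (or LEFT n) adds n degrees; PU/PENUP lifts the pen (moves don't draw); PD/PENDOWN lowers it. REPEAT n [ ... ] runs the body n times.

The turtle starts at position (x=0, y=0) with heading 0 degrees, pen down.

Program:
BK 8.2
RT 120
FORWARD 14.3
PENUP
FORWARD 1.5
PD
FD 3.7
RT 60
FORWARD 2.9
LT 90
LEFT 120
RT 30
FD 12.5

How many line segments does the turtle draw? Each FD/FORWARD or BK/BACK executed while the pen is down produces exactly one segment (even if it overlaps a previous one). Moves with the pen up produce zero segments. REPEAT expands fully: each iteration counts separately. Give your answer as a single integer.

Executing turtle program step by step:
Start: pos=(0,0), heading=0, pen down
BK 8.2: (0,0) -> (-8.2,0) [heading=0, draw]
RT 120: heading 0 -> 240
FD 14.3: (-8.2,0) -> (-15.35,-12.384) [heading=240, draw]
PU: pen up
FD 1.5: (-15.35,-12.384) -> (-16.1,-13.683) [heading=240, move]
PD: pen down
FD 3.7: (-16.1,-13.683) -> (-17.95,-16.887) [heading=240, draw]
RT 60: heading 240 -> 180
FD 2.9: (-17.95,-16.887) -> (-20.85,-16.887) [heading=180, draw]
LT 90: heading 180 -> 270
LT 120: heading 270 -> 30
RT 30: heading 30 -> 0
FD 12.5: (-20.85,-16.887) -> (-8.35,-16.887) [heading=0, draw]
Final: pos=(-8.35,-16.887), heading=0, 5 segment(s) drawn
Segments drawn: 5

Answer: 5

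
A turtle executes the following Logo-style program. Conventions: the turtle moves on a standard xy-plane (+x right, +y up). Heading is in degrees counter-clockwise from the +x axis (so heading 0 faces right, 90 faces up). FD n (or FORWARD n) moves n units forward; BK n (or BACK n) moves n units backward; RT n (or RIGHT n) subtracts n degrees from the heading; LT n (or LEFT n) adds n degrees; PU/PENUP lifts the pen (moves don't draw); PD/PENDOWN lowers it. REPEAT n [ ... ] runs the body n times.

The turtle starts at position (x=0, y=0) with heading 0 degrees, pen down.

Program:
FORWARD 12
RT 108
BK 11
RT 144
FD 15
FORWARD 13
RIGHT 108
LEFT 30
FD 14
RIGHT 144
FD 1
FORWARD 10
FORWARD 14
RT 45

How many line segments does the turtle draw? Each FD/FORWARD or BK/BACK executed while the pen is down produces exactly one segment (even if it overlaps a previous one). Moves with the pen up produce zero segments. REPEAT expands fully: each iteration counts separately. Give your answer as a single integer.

Answer: 8

Derivation:
Executing turtle program step by step:
Start: pos=(0,0), heading=0, pen down
FD 12: (0,0) -> (12,0) [heading=0, draw]
RT 108: heading 0 -> 252
BK 11: (12,0) -> (15.399,10.462) [heading=252, draw]
RT 144: heading 252 -> 108
FD 15: (15.399,10.462) -> (10.764,24.727) [heading=108, draw]
FD 13: (10.764,24.727) -> (6.747,37.091) [heading=108, draw]
RT 108: heading 108 -> 0
LT 30: heading 0 -> 30
FD 14: (6.747,37.091) -> (18.871,44.091) [heading=30, draw]
RT 144: heading 30 -> 246
FD 1: (18.871,44.091) -> (18.464,43.178) [heading=246, draw]
FD 10: (18.464,43.178) -> (14.397,34.042) [heading=246, draw]
FD 14: (14.397,34.042) -> (8.703,21.253) [heading=246, draw]
RT 45: heading 246 -> 201
Final: pos=(8.703,21.253), heading=201, 8 segment(s) drawn
Segments drawn: 8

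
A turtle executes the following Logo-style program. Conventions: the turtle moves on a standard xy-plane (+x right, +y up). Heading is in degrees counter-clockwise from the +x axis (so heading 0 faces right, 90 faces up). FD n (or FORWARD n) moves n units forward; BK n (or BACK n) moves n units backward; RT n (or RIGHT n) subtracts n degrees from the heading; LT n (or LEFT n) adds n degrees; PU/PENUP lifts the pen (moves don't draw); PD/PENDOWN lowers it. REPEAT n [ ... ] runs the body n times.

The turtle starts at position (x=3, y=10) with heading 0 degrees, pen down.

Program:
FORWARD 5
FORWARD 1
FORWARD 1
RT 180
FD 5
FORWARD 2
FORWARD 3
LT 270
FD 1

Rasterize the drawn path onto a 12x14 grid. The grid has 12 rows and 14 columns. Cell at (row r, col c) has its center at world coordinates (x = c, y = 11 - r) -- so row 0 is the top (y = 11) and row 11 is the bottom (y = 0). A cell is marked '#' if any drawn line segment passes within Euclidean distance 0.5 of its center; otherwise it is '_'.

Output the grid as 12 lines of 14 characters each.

Segment 0: (3,10) -> (8,10)
Segment 1: (8,10) -> (9,10)
Segment 2: (9,10) -> (10,10)
Segment 3: (10,10) -> (5,10)
Segment 4: (5,10) -> (3,10)
Segment 5: (3,10) -> (0,10)
Segment 6: (0,10) -> (0,11)

Answer: #_____________
###########___
______________
______________
______________
______________
______________
______________
______________
______________
______________
______________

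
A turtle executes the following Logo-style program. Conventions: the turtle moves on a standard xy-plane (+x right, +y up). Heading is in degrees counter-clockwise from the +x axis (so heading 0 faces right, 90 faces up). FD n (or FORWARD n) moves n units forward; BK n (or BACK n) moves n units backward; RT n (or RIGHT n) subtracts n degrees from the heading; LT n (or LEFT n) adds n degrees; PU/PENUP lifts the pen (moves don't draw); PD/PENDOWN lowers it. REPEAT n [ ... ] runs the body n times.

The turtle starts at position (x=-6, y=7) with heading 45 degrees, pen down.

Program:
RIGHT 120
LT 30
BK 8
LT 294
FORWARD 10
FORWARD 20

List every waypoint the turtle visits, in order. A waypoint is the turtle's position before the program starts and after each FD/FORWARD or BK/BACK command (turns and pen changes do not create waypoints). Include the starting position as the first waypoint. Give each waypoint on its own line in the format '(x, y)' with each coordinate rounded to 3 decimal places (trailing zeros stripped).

Executing turtle program step by step:
Start: pos=(-6,7), heading=45, pen down
RT 120: heading 45 -> 285
LT 30: heading 285 -> 315
BK 8: (-6,7) -> (-11.657,12.657) [heading=315, draw]
LT 294: heading 315 -> 249
FD 10: (-11.657,12.657) -> (-15.241,3.321) [heading=249, draw]
FD 20: (-15.241,3.321) -> (-22.408,-15.351) [heading=249, draw]
Final: pos=(-22.408,-15.351), heading=249, 3 segment(s) drawn
Waypoints (4 total):
(-6, 7)
(-11.657, 12.657)
(-15.241, 3.321)
(-22.408, -15.351)

Answer: (-6, 7)
(-11.657, 12.657)
(-15.241, 3.321)
(-22.408, -15.351)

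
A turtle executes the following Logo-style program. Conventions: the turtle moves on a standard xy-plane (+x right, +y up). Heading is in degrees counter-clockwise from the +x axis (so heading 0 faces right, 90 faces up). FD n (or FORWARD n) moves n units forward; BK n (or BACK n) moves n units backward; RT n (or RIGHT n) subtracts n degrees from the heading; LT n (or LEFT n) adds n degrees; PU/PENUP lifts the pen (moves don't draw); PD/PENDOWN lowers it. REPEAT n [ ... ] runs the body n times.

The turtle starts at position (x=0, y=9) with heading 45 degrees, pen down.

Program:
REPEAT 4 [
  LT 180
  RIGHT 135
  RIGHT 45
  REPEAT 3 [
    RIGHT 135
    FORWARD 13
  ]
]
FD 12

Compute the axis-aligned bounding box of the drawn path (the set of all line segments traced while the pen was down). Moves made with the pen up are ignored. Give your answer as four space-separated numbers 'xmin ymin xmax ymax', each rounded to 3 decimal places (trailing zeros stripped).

Executing turtle program step by step:
Start: pos=(0,9), heading=45, pen down
REPEAT 4 [
  -- iteration 1/4 --
  LT 180: heading 45 -> 225
  RT 135: heading 225 -> 90
  RT 45: heading 90 -> 45
  REPEAT 3 [
    -- iteration 1/3 --
    RT 135: heading 45 -> 270
    FD 13: (0,9) -> (0,-4) [heading=270, draw]
    -- iteration 2/3 --
    RT 135: heading 270 -> 135
    FD 13: (0,-4) -> (-9.192,5.192) [heading=135, draw]
    -- iteration 3/3 --
    RT 135: heading 135 -> 0
    FD 13: (-9.192,5.192) -> (3.808,5.192) [heading=0, draw]
  ]
  -- iteration 2/4 --
  LT 180: heading 0 -> 180
  RT 135: heading 180 -> 45
  RT 45: heading 45 -> 0
  REPEAT 3 [
    -- iteration 1/3 --
    RT 135: heading 0 -> 225
    FD 13: (3.808,5.192) -> (-5.385,-4) [heading=225, draw]
    -- iteration 2/3 --
    RT 135: heading 225 -> 90
    FD 13: (-5.385,-4) -> (-5.385,9) [heading=90, draw]
    -- iteration 3/3 --
    RT 135: heading 90 -> 315
    FD 13: (-5.385,9) -> (3.808,-0.192) [heading=315, draw]
  ]
  -- iteration 3/4 --
  LT 180: heading 315 -> 135
  RT 135: heading 135 -> 0
  RT 45: heading 0 -> 315
  REPEAT 3 [
    -- iteration 1/3 --
    RT 135: heading 315 -> 180
    FD 13: (3.808,-0.192) -> (-9.192,-0.192) [heading=180, draw]
    -- iteration 2/3 --
    RT 135: heading 180 -> 45
    FD 13: (-9.192,-0.192) -> (0,9) [heading=45, draw]
    -- iteration 3/3 --
    RT 135: heading 45 -> 270
    FD 13: (0,9) -> (0,-4) [heading=270, draw]
  ]
  -- iteration 4/4 --
  LT 180: heading 270 -> 90
  RT 135: heading 90 -> 315
  RT 45: heading 315 -> 270
  REPEAT 3 [
    -- iteration 1/3 --
    RT 135: heading 270 -> 135
    FD 13: (0,-4) -> (-9.192,5.192) [heading=135, draw]
    -- iteration 2/3 --
    RT 135: heading 135 -> 0
    FD 13: (-9.192,5.192) -> (3.808,5.192) [heading=0, draw]
    -- iteration 3/3 --
    RT 135: heading 0 -> 225
    FD 13: (3.808,5.192) -> (-5.385,-4) [heading=225, draw]
  ]
]
FD 12: (-5.385,-4) -> (-13.87,-12.485) [heading=225, draw]
Final: pos=(-13.87,-12.485), heading=225, 13 segment(s) drawn

Segment endpoints: x in {-13.87, -9.192, -9.192, -9.192, -5.385, -5.385, -5.385, 0, 0, 0, 0, 3.808, 3.808, 3.808}, y in {-12.485, -4, -4, -4, -4, -0.192, -0.192, 5.192, 5.192, 5.192, 5.192, 9, 9, 9}
xmin=-13.87, ymin=-12.485, xmax=3.808, ymax=9

Answer: -13.87 -12.485 3.808 9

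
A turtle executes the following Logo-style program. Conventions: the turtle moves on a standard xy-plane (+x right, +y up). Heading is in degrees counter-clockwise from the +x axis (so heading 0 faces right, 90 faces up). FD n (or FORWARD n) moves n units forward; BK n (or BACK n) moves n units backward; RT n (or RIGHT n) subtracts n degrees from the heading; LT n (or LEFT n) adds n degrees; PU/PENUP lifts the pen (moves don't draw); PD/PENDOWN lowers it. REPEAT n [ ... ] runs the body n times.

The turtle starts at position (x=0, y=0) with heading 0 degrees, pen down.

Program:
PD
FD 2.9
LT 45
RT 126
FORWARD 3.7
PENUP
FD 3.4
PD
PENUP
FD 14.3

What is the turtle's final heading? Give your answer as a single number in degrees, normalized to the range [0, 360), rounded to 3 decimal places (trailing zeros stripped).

Answer: 279

Derivation:
Executing turtle program step by step:
Start: pos=(0,0), heading=0, pen down
PD: pen down
FD 2.9: (0,0) -> (2.9,0) [heading=0, draw]
LT 45: heading 0 -> 45
RT 126: heading 45 -> 279
FD 3.7: (2.9,0) -> (3.479,-3.654) [heading=279, draw]
PU: pen up
FD 3.4: (3.479,-3.654) -> (4.011,-7.013) [heading=279, move]
PD: pen down
PU: pen up
FD 14.3: (4.011,-7.013) -> (6.248,-21.137) [heading=279, move]
Final: pos=(6.248,-21.137), heading=279, 2 segment(s) drawn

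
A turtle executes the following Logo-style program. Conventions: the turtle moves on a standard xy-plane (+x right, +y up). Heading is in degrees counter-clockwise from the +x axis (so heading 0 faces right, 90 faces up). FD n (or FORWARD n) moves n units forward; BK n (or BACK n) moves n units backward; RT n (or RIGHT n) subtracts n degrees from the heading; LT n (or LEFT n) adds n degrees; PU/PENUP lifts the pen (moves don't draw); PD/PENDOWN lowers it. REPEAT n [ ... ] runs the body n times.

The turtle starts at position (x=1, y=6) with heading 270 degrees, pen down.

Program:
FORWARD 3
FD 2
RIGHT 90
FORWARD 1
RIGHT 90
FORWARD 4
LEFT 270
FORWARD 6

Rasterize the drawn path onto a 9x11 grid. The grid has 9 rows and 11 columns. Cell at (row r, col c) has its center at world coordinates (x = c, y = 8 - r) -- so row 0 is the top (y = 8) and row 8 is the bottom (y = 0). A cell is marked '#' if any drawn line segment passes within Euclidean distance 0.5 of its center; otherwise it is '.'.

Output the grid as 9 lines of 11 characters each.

Segment 0: (1,6) -> (1,3)
Segment 1: (1,3) -> (1,1)
Segment 2: (1,1) -> (-0,1)
Segment 3: (-0,1) -> (-0,5)
Segment 4: (-0,5) -> (6,5)

Answer: ...........
...........
.#.........
#######....
##.........
##.........
##.........
##.........
...........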